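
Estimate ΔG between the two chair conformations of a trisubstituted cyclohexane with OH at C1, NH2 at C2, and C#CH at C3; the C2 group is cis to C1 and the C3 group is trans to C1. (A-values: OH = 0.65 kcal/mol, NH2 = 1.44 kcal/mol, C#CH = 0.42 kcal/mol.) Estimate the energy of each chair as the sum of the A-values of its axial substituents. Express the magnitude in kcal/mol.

1.21 kcal/mol

Chair I (hydroxyl axial, amino equatorial, ethynyl equatorial): E = 0.65 kcal/mol.
Chair II (hydroxyl equatorial, amino axial, ethynyl axial): E = 1.86 kcal/mol.
ΔE = 1.86 − 0.65 = 1.21 kcal/mol; chair I is more stable.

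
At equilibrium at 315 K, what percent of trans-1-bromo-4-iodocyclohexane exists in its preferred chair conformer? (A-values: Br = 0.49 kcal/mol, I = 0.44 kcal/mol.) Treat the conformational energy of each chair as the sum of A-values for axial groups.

81.5%

C1 and C4 have opposite parity, so for the trans isomer the two substituents are e,e in one chair and a,a in the other.
Chair I (bromo axial, iodo axial): E = 0.93 kcal/mol; chair II (bromo equatorial, iodo equatorial): E = 0.00 kcal/mol.
ΔG = 0.93 kcal/mol between the two chairs.
K = exp(ΔG/RT) with R = 1.987×10⁻³ kcal mol⁻¹ K⁻¹ and T = 315 K gives K ≈ 4.42.
Fraction in the lower-energy chair = K/(K+1) = 81.5%.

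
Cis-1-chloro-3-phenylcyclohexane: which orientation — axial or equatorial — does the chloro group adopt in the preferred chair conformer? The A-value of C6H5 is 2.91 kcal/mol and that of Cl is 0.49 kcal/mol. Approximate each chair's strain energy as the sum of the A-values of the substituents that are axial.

equatorial

C1 and C3 have the same parity, so for the cis isomer the two substituents are e,e in one chair and a,a in the other.
Chair I (phenyl axial, chloro axial): E = 3.40 kcal/mol.
Chair II (phenyl equatorial, chloro equatorial): E = 0.00 kcal/mol.
Chair II is the more stable (lower-energy) conformer, and in that chair the chloro group is equatorial.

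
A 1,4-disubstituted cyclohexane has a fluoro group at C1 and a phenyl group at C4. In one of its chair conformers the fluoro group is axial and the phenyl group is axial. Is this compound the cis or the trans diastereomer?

trans

C1 and C4 have opposite parity, so their axial bonds point in opposite directions.
With opposite-parity carbons, two substituents on the same face are one axial and one equatorial; opposite faces give both axial or both equatorial.
Here the groups are axial/axial → opposite face → trans.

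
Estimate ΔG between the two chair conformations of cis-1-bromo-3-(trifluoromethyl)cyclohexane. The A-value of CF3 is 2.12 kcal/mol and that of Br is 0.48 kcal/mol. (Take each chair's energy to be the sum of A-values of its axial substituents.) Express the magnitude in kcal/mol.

2.60 kcal/mol

C1 and C3 have the same parity, so for the cis isomer the two substituents are e,e in one chair and a,a in the other.
Chair I (trifluoromethyl axial, bromo axial): E = 2.60 kcal/mol.
Chair II (trifluoromethyl equatorial, bromo equatorial): E = 0.00 kcal/mol.
ΔE = 2.60 − 0.00 = 2.60 kcal/mol; chair II is more stable.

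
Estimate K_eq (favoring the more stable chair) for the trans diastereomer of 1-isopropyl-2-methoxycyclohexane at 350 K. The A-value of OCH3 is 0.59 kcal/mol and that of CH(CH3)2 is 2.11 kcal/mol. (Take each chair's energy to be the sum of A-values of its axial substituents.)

K ≈ 48.5

C1 and C2 have opposite parity, so for the trans isomer the two substituents are e,e in one chair and a,a in the other.
Chair I (methoxy axial, isopropyl axial): E = 2.70 kcal/mol; chair II (methoxy equatorial, isopropyl equatorial): E = 0.00 kcal/mol.
ΔG = 2.70 kcal/mol between the two chairs.
K = exp(ΔG/RT) with R = 1.987×10⁻³ kcal mol⁻¹ K⁻¹ and T = 350 K gives K ≈ 48.5.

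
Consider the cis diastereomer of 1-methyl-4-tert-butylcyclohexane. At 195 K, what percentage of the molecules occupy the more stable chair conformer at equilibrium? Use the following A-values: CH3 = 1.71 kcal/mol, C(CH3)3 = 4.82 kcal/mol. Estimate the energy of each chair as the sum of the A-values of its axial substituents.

C1 and C4 have opposite parity, so for the cis isomer the two substituents are one axial and one equatorial in each chair.
Chair I (methyl axial, tert-butyl equatorial): E = 1.71 kcal/mol; chair II (methyl equatorial, tert-butyl axial): E = 4.82 kcal/mol.
ΔG = 3.11 kcal/mol between the two chairs.
K = exp(ΔG/RT) with R = 1.987×10⁻³ kcal mol⁻¹ K⁻¹ and T = 195 K gives K ≈ 3.06e+03.
Fraction in the lower-energy chair = K/(K+1) = 100.0%.

100.0%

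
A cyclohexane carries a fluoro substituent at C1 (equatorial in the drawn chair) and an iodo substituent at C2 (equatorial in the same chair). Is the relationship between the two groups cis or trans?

C1 and C2 have opposite parity, so their axial bonds point in opposite directions.
With opposite-parity carbons, two substituents on the same face are one axial and one equatorial; opposite faces give both axial or both equatorial.
Here the groups are equatorial/equatorial → opposite face → trans.

trans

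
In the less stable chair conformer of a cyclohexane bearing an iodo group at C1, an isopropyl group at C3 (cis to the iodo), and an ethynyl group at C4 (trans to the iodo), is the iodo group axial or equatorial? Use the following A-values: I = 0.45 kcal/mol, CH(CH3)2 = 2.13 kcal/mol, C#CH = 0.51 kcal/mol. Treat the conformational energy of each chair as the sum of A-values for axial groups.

Chair I (iodo axial, isopropyl axial, ethynyl axial): E = 3.09 kcal/mol.
Chair II (iodo equatorial, isopropyl equatorial, ethynyl equatorial): E = 0.00 kcal/mol.
Chair I is the less stable (higher-energy) conformer, and in that chair the iodo group is axial.

axial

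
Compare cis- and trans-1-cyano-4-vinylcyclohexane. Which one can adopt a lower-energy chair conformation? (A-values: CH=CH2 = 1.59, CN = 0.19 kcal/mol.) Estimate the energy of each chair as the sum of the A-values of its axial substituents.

At 1,4 positions (parity opposite): cis → (a,e or e,a); trans → (e,e or a,a).
Best chair for cis: E = 0.19 kcal/mol; best chair for trans: E = 0.00 kcal/mol.
The trans isomer is lower by 0.19 kcal/mol.

trans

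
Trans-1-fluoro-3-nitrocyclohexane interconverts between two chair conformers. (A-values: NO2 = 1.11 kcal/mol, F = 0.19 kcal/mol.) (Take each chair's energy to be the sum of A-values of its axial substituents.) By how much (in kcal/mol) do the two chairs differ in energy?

0.92 kcal/mol

C1 and C3 have the same parity, so for the trans isomer the two substituents are one axial and one equatorial in each chair.
Chair I (nitro axial, fluoro equatorial): E = 1.11 kcal/mol.
Chair II (nitro equatorial, fluoro axial): E = 0.19 kcal/mol.
ΔE = 1.11 − 0.19 = 0.92 kcal/mol; chair II is more stable.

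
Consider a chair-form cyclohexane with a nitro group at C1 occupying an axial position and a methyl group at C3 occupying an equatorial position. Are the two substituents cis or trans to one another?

trans

C1 and C3 have the same parity, so their axial bonds point in the same direction.
With same-parity carbons, two substituents on the same face are both axial or both equatorial; opposite faces give one of each.
Here the groups are axial/equatorial → opposite face → trans.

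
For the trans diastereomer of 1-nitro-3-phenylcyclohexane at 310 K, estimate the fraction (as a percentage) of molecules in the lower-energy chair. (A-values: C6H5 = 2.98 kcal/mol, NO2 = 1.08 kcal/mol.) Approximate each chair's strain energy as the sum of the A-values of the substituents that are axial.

95.6%

C1 and C3 have the same parity, so for the trans isomer the two substituents are one axial and one equatorial in each chair.
Chair I (phenyl axial, nitro equatorial): E = 2.98 kcal/mol; chair II (phenyl equatorial, nitro axial): E = 1.08 kcal/mol.
ΔG = 1.90 kcal/mol between the two chairs.
K = exp(ΔG/RT) with R = 1.987×10⁻³ kcal mol⁻¹ K⁻¹ and T = 310 K gives K ≈ 21.9.
Fraction in the lower-energy chair = K/(K+1) = 95.6%.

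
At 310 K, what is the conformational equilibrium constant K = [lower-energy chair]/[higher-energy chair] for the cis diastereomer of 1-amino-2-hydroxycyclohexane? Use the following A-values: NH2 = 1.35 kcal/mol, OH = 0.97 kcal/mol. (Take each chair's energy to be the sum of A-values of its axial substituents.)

K ≈ 1.85

C1 and C2 have opposite parity, so for the cis isomer the two substituents are one axial and one equatorial in each chair.
Chair I (amino axial, hydroxyl equatorial): E = 1.35 kcal/mol; chair II (amino equatorial, hydroxyl axial): E = 0.97 kcal/mol.
ΔG = 0.38 kcal/mol between the two chairs.
K = exp(ΔG/RT) with R = 1.987×10⁻³ kcal mol⁻¹ K⁻¹ and T = 310 K gives K ≈ 1.85.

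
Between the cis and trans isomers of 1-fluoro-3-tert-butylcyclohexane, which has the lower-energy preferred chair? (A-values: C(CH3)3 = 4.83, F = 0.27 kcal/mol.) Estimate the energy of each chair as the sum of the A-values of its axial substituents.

At 1,3 positions (parity same): cis → (e,e or a,a); trans → (a,e or e,a).
Best chair for cis: E = 0.00 kcal/mol; best chair for trans: E = 0.27 kcal/mol.
The cis isomer is lower by 0.27 kcal/mol.

cis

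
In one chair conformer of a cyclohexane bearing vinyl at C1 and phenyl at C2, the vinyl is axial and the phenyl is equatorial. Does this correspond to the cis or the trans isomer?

cis

C1 and C2 have opposite parity, so their axial bonds point in opposite directions.
With opposite-parity carbons, two substituents on the same face are one axial and one equatorial; opposite faces give both axial or both equatorial.
Here the groups are axial/equatorial → same face → cis.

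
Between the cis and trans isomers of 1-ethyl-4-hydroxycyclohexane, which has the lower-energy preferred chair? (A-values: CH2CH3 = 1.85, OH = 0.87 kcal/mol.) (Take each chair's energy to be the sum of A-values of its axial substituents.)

trans

At 1,4 positions (parity opposite): cis → (a,e or e,a); trans → (e,e or a,a).
Best chair for cis: E = 0.87 kcal/mol; best chair for trans: E = 0.00 kcal/mol.
The trans isomer is lower by 0.87 kcal/mol.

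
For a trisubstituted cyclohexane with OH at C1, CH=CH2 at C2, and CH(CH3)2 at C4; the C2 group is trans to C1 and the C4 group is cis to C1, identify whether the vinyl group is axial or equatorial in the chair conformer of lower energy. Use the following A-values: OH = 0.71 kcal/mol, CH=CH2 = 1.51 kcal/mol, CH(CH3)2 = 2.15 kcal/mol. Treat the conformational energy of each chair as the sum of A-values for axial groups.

Chair I (hydroxyl axial, vinyl axial, isopropyl equatorial): E = 2.22 kcal/mol.
Chair II (hydroxyl equatorial, vinyl equatorial, isopropyl axial): E = 2.15 kcal/mol.
Chair II is the more stable (lower-energy) conformer, and in that chair the vinyl group is equatorial.

equatorial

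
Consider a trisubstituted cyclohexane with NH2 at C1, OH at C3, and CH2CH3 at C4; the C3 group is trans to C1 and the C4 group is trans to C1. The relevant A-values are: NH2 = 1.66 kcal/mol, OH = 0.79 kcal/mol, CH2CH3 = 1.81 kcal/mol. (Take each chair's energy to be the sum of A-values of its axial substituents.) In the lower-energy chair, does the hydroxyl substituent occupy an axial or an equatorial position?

axial

Chair I (amino axial, hydroxyl equatorial, ethyl axial): E = 3.47 kcal/mol.
Chair II (amino equatorial, hydroxyl axial, ethyl equatorial): E = 0.79 kcal/mol.
Chair II is the more stable (lower-energy) conformer, and in that chair the hydroxyl group is axial.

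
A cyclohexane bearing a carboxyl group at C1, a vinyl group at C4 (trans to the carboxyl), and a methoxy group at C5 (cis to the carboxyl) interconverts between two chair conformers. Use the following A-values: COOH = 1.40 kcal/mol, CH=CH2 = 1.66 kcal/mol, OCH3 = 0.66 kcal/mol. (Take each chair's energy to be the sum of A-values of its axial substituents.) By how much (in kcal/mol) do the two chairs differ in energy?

Chair I (carboxyl axial, vinyl axial, methoxy axial): E = 3.72 kcal/mol.
Chair II (carboxyl equatorial, vinyl equatorial, methoxy equatorial): E = 0.00 kcal/mol.
ΔE = 3.72 − 0.00 = 3.72 kcal/mol; chair II is more stable.

3.72 kcal/mol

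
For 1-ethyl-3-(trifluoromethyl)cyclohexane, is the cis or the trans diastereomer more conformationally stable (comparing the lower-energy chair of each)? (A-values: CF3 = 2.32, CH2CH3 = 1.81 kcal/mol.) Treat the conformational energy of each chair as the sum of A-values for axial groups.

cis

At 1,3 positions (parity same): cis → (e,e or a,a); trans → (a,e or e,a).
Best chair for cis: E = 0.00 kcal/mol; best chair for trans: E = 1.81 kcal/mol.
The cis isomer is lower by 1.81 kcal/mol.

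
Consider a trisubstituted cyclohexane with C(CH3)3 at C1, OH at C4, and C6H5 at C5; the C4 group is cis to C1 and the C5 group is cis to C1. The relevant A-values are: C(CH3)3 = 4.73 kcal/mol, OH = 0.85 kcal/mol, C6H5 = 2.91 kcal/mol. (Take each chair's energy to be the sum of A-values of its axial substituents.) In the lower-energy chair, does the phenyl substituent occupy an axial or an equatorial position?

equatorial

Chair I (tert-butyl axial, hydroxyl equatorial, phenyl axial): E = 7.64 kcal/mol.
Chair II (tert-butyl equatorial, hydroxyl axial, phenyl equatorial): E = 0.85 kcal/mol.
Chair II is the more stable (lower-energy) conformer, and in that chair the phenyl group is equatorial.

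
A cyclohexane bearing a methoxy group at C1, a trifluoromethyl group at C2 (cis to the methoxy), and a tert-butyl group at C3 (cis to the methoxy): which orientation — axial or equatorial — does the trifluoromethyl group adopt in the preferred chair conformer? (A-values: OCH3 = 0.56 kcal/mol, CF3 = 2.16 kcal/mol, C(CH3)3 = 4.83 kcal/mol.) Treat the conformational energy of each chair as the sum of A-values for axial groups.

Chair I (methoxy axial, trifluoromethyl equatorial, tert-butyl axial): E = 5.39 kcal/mol.
Chair II (methoxy equatorial, trifluoromethyl axial, tert-butyl equatorial): E = 2.16 kcal/mol.
Chair II is the more stable (lower-energy) conformer, and in that chair the trifluoromethyl group is axial.

axial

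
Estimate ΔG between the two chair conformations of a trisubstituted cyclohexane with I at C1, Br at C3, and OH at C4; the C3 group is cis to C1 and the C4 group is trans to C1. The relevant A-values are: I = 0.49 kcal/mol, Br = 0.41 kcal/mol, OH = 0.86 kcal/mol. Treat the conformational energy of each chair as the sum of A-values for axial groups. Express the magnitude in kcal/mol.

Chair I (iodo axial, bromo axial, hydroxyl axial): E = 1.76 kcal/mol.
Chair II (iodo equatorial, bromo equatorial, hydroxyl equatorial): E = 0.00 kcal/mol.
ΔE = 1.76 − 0.00 = 1.76 kcal/mol; chair II is more stable.

1.76 kcal/mol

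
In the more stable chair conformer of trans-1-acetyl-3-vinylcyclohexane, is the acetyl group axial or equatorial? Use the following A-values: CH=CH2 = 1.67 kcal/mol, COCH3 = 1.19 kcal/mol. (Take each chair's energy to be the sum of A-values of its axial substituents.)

C1 and C3 have the same parity, so for the trans isomer the two substituents are one axial and one equatorial in each chair.
Chair I (vinyl axial, acetyl equatorial): E = 1.67 kcal/mol.
Chair II (vinyl equatorial, acetyl axial): E = 1.19 kcal/mol.
Chair II is the more stable (lower-energy) conformer, and in that chair the acetyl group is axial.

axial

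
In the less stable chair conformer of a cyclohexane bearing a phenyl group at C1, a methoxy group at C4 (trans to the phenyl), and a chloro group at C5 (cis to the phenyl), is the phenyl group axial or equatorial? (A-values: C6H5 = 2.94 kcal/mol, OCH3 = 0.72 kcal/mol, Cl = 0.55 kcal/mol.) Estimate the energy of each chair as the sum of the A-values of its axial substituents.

axial

Chair I (phenyl axial, methoxy axial, chloro axial): E = 4.21 kcal/mol.
Chair II (phenyl equatorial, methoxy equatorial, chloro equatorial): E = 0.00 kcal/mol.
Chair I is the less stable (higher-energy) conformer, and in that chair the phenyl group is axial.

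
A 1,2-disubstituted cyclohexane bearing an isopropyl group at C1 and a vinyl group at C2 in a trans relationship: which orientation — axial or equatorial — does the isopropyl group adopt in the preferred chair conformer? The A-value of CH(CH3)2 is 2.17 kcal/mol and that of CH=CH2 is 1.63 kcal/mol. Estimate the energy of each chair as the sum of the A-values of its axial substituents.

equatorial

C1 and C2 have opposite parity, so for the trans isomer the two substituents are e,e in one chair and a,a in the other.
Chair I (isopropyl axial, vinyl axial): E = 3.80 kcal/mol.
Chair II (isopropyl equatorial, vinyl equatorial): E = 0.00 kcal/mol.
Chair II is the more stable (lower-energy) conformer, and in that chair the isopropyl group is equatorial.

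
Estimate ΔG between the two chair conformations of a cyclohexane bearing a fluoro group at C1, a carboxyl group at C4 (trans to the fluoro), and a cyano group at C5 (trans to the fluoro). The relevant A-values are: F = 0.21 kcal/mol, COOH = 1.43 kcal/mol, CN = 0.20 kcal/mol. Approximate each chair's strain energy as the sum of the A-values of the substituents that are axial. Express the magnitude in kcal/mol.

1.44 kcal/mol

Chair I (fluoro axial, carboxyl axial, cyano equatorial): E = 1.64 kcal/mol.
Chair II (fluoro equatorial, carboxyl equatorial, cyano axial): E = 0.20 kcal/mol.
ΔE = 1.64 − 0.20 = 1.44 kcal/mol; chair II is more stable.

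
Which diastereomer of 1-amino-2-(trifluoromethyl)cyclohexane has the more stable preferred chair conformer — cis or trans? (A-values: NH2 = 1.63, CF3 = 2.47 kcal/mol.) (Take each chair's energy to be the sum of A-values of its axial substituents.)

trans

At 1,2 positions (parity opposite): cis → (a,e or e,a); trans → (e,e or a,a).
Best chair for cis: E = 1.63 kcal/mol; best chair for trans: E = 0.00 kcal/mol.
The trans isomer is lower by 1.63 kcal/mol.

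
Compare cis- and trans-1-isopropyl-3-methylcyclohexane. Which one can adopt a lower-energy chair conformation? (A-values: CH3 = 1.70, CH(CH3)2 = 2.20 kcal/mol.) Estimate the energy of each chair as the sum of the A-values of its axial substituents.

cis

At 1,3 positions (parity same): cis → (e,e or a,a); trans → (a,e or e,a).
Best chair for cis: E = 0.00 kcal/mol; best chair for trans: E = 1.70 kcal/mol.
The cis isomer is lower by 1.70 kcal/mol.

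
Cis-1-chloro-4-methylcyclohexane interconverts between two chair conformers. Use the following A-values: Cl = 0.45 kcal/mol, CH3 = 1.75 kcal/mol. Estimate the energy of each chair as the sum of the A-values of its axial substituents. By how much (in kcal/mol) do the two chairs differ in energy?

1.30 kcal/mol

C1 and C4 have opposite parity, so for the cis isomer the two substituents are one axial and one equatorial in each chair.
Chair I (chloro axial, methyl equatorial): E = 0.45 kcal/mol.
Chair II (chloro equatorial, methyl axial): E = 1.75 kcal/mol.
ΔE = 1.75 − 0.45 = 1.30 kcal/mol; chair I is more stable.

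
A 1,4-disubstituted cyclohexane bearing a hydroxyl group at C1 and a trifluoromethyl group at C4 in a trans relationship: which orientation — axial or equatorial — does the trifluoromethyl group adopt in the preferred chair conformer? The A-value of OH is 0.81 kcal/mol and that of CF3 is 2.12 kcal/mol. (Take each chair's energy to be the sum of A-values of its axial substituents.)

C1 and C4 have opposite parity, so for the trans isomer the two substituents are e,e in one chair and a,a in the other.
Chair I (hydroxyl axial, trifluoromethyl axial): E = 2.93 kcal/mol.
Chair II (hydroxyl equatorial, trifluoromethyl equatorial): E = 0.00 kcal/mol.
Chair II is the more stable (lower-energy) conformer, and in that chair the trifluoromethyl group is equatorial.

equatorial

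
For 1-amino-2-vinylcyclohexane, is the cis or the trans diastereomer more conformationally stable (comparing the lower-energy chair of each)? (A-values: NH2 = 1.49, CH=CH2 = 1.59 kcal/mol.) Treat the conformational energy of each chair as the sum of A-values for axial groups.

At 1,2 positions (parity opposite): cis → (a,e or e,a); trans → (e,e or a,a).
Best chair for cis: E = 1.49 kcal/mol; best chair for trans: E = 0.00 kcal/mol.
The trans isomer is lower by 1.49 kcal/mol.

trans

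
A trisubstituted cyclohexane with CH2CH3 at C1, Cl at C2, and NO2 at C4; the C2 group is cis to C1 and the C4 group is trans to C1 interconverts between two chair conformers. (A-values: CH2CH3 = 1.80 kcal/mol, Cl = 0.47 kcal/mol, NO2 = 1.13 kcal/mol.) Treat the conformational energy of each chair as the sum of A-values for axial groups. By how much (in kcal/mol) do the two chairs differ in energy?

Chair I (ethyl axial, chloro equatorial, nitro axial): E = 2.93 kcal/mol.
Chair II (ethyl equatorial, chloro axial, nitro equatorial): E = 0.47 kcal/mol.
ΔE = 2.93 − 0.47 = 2.46 kcal/mol; chair II is more stable.

2.46 kcal/mol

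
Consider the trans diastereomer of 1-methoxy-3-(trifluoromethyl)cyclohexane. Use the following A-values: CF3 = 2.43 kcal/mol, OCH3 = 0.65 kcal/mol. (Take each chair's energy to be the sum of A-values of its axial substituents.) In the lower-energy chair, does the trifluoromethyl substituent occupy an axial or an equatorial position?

equatorial

C1 and C3 have the same parity, so for the trans isomer the two substituents are one axial and one equatorial in each chair.
Chair I (trifluoromethyl axial, methoxy equatorial): E = 2.43 kcal/mol.
Chair II (trifluoromethyl equatorial, methoxy axial): E = 0.65 kcal/mol.
Chair II is the more stable (lower-energy) conformer, and in that chair the trifluoromethyl group is equatorial.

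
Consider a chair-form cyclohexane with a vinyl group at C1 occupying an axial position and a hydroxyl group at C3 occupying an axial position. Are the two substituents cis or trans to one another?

C1 and C3 have the same parity, so their axial bonds point in the same direction.
With same-parity carbons, two substituents on the same face are both axial or both equatorial; opposite faces give one of each.
Here the groups are axial/axial → same face → cis.

cis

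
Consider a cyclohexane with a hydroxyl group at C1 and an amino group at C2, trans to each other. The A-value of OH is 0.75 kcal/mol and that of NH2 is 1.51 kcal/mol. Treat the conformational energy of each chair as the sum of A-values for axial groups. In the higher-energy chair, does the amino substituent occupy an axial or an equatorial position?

axial

C1 and C2 have opposite parity, so for the trans isomer the two substituents are e,e in one chair and a,a in the other.
Chair I (hydroxyl axial, amino axial): E = 2.26 kcal/mol.
Chair II (hydroxyl equatorial, amino equatorial): E = 0.00 kcal/mol.
Chair I is the less stable (higher-energy) conformer, and in that chair the amino group is axial.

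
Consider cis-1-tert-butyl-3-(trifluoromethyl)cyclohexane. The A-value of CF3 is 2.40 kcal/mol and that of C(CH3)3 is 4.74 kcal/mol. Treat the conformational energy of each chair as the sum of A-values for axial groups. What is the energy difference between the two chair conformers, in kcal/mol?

7.14 kcal/mol

C1 and C3 have the same parity, so for the cis isomer the two substituents are e,e in one chair and a,a in the other.
Chair I (trifluoromethyl axial, tert-butyl axial): E = 7.14 kcal/mol.
Chair II (trifluoromethyl equatorial, tert-butyl equatorial): E = 0.00 kcal/mol.
ΔE = 7.14 − 0.00 = 7.14 kcal/mol; chair II is more stable.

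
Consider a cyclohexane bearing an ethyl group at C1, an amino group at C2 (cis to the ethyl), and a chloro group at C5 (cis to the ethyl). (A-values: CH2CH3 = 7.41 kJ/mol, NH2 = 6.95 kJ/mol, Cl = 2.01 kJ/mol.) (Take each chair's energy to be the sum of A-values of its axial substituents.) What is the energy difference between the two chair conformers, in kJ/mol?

2.47 kJ/mol

Chair I (ethyl axial, amino equatorial, chloro axial): E = 9.42 kJ/mol.
Chair II (ethyl equatorial, amino axial, chloro equatorial): E = 6.95 kJ/mol.
ΔE = 9.42 − 6.95 = 2.47 kJ/mol; chair II is more stable.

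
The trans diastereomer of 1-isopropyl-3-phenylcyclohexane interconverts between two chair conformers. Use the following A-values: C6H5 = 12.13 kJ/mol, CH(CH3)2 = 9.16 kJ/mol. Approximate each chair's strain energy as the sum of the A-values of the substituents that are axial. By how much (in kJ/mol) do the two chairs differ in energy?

C1 and C3 have the same parity, so for the trans isomer the two substituents are one axial and one equatorial in each chair.
Chair I (phenyl axial, isopropyl equatorial): E = 12.13 kJ/mol.
Chair II (phenyl equatorial, isopropyl axial): E = 9.16 kJ/mol.
ΔE = 12.13 − 9.16 = 2.97 kJ/mol; chair II is more stable.

2.97 kJ/mol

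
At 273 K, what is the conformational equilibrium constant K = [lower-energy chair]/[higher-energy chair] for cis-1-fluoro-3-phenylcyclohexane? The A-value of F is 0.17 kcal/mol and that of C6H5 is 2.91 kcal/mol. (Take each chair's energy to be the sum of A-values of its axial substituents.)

C1 and C3 have the same parity, so for the cis isomer the two substituents are e,e in one chair and a,a in the other.
Chair I (fluoro axial, phenyl axial): E = 3.08 kcal/mol; chair II (fluoro equatorial, phenyl equatorial): E = 0.00 kcal/mol.
ΔG = 3.08 kcal/mol between the two chairs.
K = exp(ΔG/RT) with R = 1.987×10⁻³ kcal mol⁻¹ K⁻¹ and T = 273 K gives K ≈ 292.

K ≈ 292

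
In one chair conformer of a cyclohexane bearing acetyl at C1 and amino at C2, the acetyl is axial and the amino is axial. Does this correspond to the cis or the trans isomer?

trans

C1 and C2 have opposite parity, so their axial bonds point in opposite directions.
With opposite-parity carbons, two substituents on the same face are one axial and one equatorial; opposite faces give both axial or both equatorial.
Here the groups are axial/axial → opposite face → trans.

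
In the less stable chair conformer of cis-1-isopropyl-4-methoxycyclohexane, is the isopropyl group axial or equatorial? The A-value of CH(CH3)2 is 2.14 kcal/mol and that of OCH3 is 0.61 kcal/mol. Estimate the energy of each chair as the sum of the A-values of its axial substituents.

axial

C1 and C4 have opposite parity, so for the cis isomer the two substituents are one axial and one equatorial in each chair.
Chair I (isopropyl axial, methoxy equatorial): E = 2.14 kcal/mol.
Chair II (isopropyl equatorial, methoxy axial): E = 0.61 kcal/mol.
Chair I is the less stable (higher-energy) conformer, and in that chair the isopropyl group is axial.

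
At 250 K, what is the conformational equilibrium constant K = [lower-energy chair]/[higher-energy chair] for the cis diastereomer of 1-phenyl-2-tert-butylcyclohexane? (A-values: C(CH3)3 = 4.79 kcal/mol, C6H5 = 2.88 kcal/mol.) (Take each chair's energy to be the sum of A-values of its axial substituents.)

C1 and C2 have opposite parity, so for the cis isomer the two substituents are one axial and one equatorial in each chair.
Chair I (tert-butyl axial, phenyl equatorial): E = 4.79 kcal/mol; chair II (tert-butyl equatorial, phenyl axial): E = 2.88 kcal/mol.
ΔG = 1.91 kcal/mol between the two chairs.
K = exp(ΔG/RT) with R = 1.987×10⁻³ kcal mol⁻¹ K⁻¹ and T = 250 K gives K ≈ 46.8.

K ≈ 46.8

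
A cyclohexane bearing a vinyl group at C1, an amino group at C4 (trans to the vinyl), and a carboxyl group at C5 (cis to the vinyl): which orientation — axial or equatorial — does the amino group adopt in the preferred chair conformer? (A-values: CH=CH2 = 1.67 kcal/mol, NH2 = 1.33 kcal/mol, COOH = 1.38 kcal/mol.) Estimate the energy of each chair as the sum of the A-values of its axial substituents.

equatorial

Chair I (vinyl axial, amino axial, carboxyl axial): E = 4.38 kcal/mol.
Chair II (vinyl equatorial, amino equatorial, carboxyl equatorial): E = 0.00 kcal/mol.
Chair II is the more stable (lower-energy) conformer, and in that chair the amino group is equatorial.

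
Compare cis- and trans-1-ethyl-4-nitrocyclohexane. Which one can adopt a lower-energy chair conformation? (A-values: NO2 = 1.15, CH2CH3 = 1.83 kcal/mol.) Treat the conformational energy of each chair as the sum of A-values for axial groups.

At 1,4 positions (parity opposite): cis → (a,e or e,a); trans → (e,e or a,a).
Best chair for cis: E = 1.15 kcal/mol; best chair for trans: E = 0.00 kcal/mol.
The trans isomer is lower by 1.15 kcal/mol.

trans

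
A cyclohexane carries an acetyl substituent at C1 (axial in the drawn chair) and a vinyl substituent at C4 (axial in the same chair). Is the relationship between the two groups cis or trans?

trans

C1 and C4 have opposite parity, so their axial bonds point in opposite directions.
With opposite-parity carbons, two substituents on the same face are one axial and one equatorial; opposite faces give both axial or both equatorial.
Here the groups are axial/axial → opposite face → trans.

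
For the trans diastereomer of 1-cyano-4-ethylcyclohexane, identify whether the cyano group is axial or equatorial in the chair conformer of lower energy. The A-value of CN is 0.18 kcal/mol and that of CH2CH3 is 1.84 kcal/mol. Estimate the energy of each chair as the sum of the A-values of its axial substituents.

C1 and C4 have opposite parity, so for the trans isomer the two substituents are e,e in one chair and a,a in the other.
Chair I (cyano axial, ethyl axial): E = 2.02 kcal/mol.
Chair II (cyano equatorial, ethyl equatorial): E = 0.00 kcal/mol.
Chair II is the more stable (lower-energy) conformer, and in that chair the cyano group is equatorial.

equatorial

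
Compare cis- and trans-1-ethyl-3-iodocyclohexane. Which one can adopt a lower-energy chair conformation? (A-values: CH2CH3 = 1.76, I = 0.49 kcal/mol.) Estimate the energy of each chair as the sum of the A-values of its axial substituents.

cis

At 1,3 positions (parity same): cis → (e,e or a,a); trans → (a,e or e,a).
Best chair for cis: E = 0.00 kcal/mol; best chair for trans: E = 0.49 kcal/mol.
The cis isomer is lower by 0.49 kcal/mol.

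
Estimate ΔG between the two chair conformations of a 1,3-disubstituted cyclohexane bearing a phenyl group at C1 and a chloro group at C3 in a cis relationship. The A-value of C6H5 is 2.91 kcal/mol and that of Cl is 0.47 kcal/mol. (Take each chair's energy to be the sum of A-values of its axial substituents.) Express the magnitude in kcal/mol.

3.38 kcal/mol

C1 and C3 have the same parity, so for the cis isomer the two substituents are e,e in one chair and a,a in the other.
Chair I (phenyl axial, chloro axial): E = 3.38 kcal/mol.
Chair II (phenyl equatorial, chloro equatorial): E = 0.00 kcal/mol.
ΔE = 3.38 − 0.00 = 3.38 kcal/mol; chair II is more stable.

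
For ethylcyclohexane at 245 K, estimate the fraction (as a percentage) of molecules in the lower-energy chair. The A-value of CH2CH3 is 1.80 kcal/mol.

One chair has the ethyl group axial (E = 1.80 kcal/mol) and the other has it equatorial (E = 0).
ΔG = 1.80 kcal/mol between the two chairs.
K = exp(ΔG/RT) with R = 1.987×10⁻³ kcal mol⁻¹ K⁻¹ and T = 245 K gives K ≈ 40.3.
Fraction in the lower-energy chair = K/(K+1) = 97.6%.

97.6%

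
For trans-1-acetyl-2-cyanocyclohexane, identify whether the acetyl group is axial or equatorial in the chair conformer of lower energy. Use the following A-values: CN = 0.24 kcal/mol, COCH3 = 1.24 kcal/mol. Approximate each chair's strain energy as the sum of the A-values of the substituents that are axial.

equatorial

C1 and C2 have opposite parity, so for the trans isomer the two substituents are e,e in one chair and a,a in the other.
Chair I (cyano axial, acetyl axial): E = 1.48 kcal/mol.
Chair II (cyano equatorial, acetyl equatorial): E = 0.00 kcal/mol.
Chair II is the more stable (lower-energy) conformer, and in that chair the acetyl group is equatorial.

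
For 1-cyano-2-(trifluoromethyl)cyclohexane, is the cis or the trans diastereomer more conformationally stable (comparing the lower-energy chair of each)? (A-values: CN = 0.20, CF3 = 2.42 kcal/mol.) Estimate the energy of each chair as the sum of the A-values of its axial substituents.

trans

At 1,2 positions (parity opposite): cis → (a,e or e,a); trans → (e,e or a,a).
Best chair for cis: E = 0.20 kcal/mol; best chair for trans: E = 0.00 kcal/mol.
The trans isomer is lower by 0.20 kcal/mol.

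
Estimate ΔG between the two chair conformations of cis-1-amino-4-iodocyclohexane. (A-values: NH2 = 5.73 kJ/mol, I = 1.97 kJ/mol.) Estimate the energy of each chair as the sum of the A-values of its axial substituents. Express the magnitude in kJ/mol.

C1 and C4 have opposite parity, so for the cis isomer the two substituents are one axial and one equatorial in each chair.
Chair I (amino axial, iodo equatorial): E = 5.73 kJ/mol.
Chair II (amino equatorial, iodo axial): E = 1.97 kJ/mol.
ΔE = 5.73 − 1.97 = 3.76 kJ/mol; chair II is more stable.

3.76 kJ/mol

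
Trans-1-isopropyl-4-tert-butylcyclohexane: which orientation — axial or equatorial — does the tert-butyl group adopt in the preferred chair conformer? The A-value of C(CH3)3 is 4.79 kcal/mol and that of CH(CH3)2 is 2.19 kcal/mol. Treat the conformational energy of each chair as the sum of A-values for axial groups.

equatorial

C1 and C4 have opposite parity, so for the trans isomer the two substituents are e,e in one chair and a,a in the other.
Chair I (tert-butyl axial, isopropyl axial): E = 6.98 kcal/mol.
Chair II (tert-butyl equatorial, isopropyl equatorial): E = 0.00 kcal/mol.
Chair II is the more stable (lower-energy) conformer, and in that chair the tert-butyl group is equatorial.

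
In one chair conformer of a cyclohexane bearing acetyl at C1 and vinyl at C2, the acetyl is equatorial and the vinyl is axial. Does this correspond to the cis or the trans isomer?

cis

C1 and C2 have opposite parity, so their axial bonds point in opposite directions.
With opposite-parity carbons, two substituents on the same face are one axial and one equatorial; opposite faces give both axial or both equatorial.
Here the groups are equatorial/axial → same face → cis.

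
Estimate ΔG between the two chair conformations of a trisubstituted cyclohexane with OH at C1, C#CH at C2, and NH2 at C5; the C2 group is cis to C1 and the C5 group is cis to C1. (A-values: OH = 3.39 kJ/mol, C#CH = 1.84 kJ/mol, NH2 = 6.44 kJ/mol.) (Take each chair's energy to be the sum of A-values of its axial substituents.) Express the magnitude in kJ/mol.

7.99 kJ/mol

Chair I (hydroxyl axial, ethynyl equatorial, amino axial): E = 9.83 kJ/mol.
Chair II (hydroxyl equatorial, ethynyl axial, amino equatorial): E = 1.84 kJ/mol.
ΔE = 9.83 − 1.84 = 7.99 kJ/mol; chair II is more stable.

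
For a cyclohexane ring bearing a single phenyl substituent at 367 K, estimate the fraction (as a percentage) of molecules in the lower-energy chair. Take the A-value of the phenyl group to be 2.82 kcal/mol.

One chair has the phenyl group axial (E = 2.82 kcal/mol) and the other has it equatorial (E = 0).
ΔG = 2.82 kcal/mol between the two chairs.
K = exp(ΔG/RT) with R = 1.987×10⁻³ kcal mol⁻¹ K⁻¹ and T = 367 K gives K ≈ 47.8.
Fraction in the lower-energy chair = K/(K+1) = 98.0%.

98.0%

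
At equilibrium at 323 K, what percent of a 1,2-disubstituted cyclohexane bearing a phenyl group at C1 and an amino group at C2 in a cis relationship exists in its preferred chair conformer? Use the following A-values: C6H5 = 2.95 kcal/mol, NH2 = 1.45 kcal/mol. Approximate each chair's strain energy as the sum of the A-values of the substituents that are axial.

C1 and C2 have opposite parity, so for the cis isomer the two substituents are one axial and one equatorial in each chair.
Chair I (phenyl axial, amino equatorial): E = 2.95 kcal/mol; chair II (phenyl equatorial, amino axial): E = 1.45 kcal/mol.
ΔG = 1.50 kcal/mol between the two chairs.
K = exp(ΔG/RT) with R = 1.987×10⁻³ kcal mol⁻¹ K⁻¹ and T = 323 K gives K ≈ 10.4.
Fraction in the lower-energy chair = K/(K+1) = 91.2%.

91.2%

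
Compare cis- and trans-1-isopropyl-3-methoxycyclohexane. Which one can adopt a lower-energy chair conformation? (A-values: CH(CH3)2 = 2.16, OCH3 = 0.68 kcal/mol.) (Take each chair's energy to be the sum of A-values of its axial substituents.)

cis

At 1,3 positions (parity same): cis → (e,e or a,a); trans → (a,e or e,a).
Best chair for cis: E = 0.00 kcal/mol; best chair for trans: E = 0.68 kcal/mol.
The cis isomer is lower by 0.68 kcal/mol.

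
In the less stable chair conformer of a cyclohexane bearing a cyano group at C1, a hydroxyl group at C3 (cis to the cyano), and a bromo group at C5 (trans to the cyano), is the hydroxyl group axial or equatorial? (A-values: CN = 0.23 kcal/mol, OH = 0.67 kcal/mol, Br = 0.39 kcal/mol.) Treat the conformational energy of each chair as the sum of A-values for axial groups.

Chair I (cyano axial, hydroxyl axial, bromo equatorial): E = 0.90 kcal/mol.
Chair II (cyano equatorial, hydroxyl equatorial, bromo axial): E = 0.39 kcal/mol.
Chair I is the less stable (higher-energy) conformer, and in that chair the hydroxyl group is axial.

axial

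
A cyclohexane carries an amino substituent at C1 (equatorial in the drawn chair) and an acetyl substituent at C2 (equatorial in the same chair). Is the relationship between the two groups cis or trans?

C1 and C2 have opposite parity, so their axial bonds point in opposite directions.
With opposite-parity carbons, two substituents on the same face are one axial and one equatorial; opposite faces give both axial or both equatorial.
Here the groups are equatorial/equatorial → opposite face → trans.

trans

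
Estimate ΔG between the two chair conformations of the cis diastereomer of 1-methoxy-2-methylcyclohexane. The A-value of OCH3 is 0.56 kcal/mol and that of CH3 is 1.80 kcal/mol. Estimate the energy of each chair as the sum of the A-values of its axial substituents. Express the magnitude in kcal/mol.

C1 and C2 have opposite parity, so for the cis isomer the two substituents are one axial and one equatorial in each chair.
Chair I (methoxy axial, methyl equatorial): E = 0.56 kcal/mol.
Chair II (methoxy equatorial, methyl axial): E = 1.80 kcal/mol.
ΔE = 1.80 − 0.56 = 1.24 kcal/mol; chair I is more stable.

1.24 kcal/mol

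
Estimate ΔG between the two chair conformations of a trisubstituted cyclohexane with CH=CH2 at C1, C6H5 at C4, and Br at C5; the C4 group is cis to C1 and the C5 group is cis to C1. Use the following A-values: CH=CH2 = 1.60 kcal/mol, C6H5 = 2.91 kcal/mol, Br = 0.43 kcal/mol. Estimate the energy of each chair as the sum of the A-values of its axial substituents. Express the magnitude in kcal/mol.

0.88 kcal/mol

Chair I (vinyl axial, phenyl equatorial, bromo axial): E = 2.03 kcal/mol.
Chair II (vinyl equatorial, phenyl axial, bromo equatorial): E = 2.91 kcal/mol.
ΔE = 2.91 − 2.03 = 0.88 kcal/mol; chair I is more stable.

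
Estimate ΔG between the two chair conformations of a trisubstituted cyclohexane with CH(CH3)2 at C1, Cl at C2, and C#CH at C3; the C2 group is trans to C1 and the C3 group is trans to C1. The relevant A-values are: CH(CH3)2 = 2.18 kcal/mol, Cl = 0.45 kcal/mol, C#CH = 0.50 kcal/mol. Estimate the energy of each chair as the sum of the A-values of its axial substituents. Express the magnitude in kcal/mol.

2.13 kcal/mol

Chair I (isopropyl axial, chloro axial, ethynyl equatorial): E = 2.63 kcal/mol.
Chair II (isopropyl equatorial, chloro equatorial, ethynyl axial): E = 0.50 kcal/mol.
ΔE = 2.63 − 0.50 = 2.13 kcal/mol; chair II is more stable.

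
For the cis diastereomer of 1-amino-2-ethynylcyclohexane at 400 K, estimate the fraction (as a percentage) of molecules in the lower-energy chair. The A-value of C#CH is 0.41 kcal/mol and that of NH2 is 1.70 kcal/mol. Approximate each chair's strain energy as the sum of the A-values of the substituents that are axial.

83.5%

C1 and C2 have opposite parity, so for the cis isomer the two substituents are one axial and one equatorial in each chair.
Chair I (ethynyl axial, amino equatorial): E = 0.41 kcal/mol; chair II (ethynyl equatorial, amino axial): E = 1.70 kcal/mol.
ΔG = 1.29 kcal/mol between the two chairs.
K = exp(ΔG/RT) with R = 1.987×10⁻³ kcal mol⁻¹ K⁻¹ and T = 400 K gives K ≈ 5.07.
Fraction in the lower-energy chair = K/(K+1) = 83.5%.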